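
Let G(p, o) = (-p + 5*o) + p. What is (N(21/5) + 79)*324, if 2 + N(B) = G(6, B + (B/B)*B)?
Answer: 38556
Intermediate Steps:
G(p, o) = 5*o
N(B) = -2 + 10*B (N(B) = -2 + 5*(B + (B/B)*B) = -2 + 5*(B + 1*B) = -2 + 5*(B + B) = -2 + 5*(2*B) = -2 + 10*B)
(N(21/5) + 79)*324 = ((-2 + 10*(21/5)) + 79)*324 = ((-2 + 42) + 79)*324 = (40 + 79)*324 = 119*324 = 38556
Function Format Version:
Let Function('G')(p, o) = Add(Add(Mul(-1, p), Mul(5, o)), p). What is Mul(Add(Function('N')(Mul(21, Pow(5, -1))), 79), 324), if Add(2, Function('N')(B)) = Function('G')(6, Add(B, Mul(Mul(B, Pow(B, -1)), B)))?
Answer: 38556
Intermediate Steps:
Function('G')(p, o) = Mul(5, o)
Function('N')(B) = Add(-2, Mul(10, B)) (Function('N')(B) = Add(-2, Mul(5, Add(B, Mul(Mul(B, Pow(B, -1)), B)))) = Add(-2, Mul(5, Add(B, Mul(1, B)))) = Add(-2, Mul(5, Add(B, B))) = Add(-2, Mul(5, Mul(2, B))) = Add(-2, Mul(10, B)))
Mul(Add(Function('N')(Mul(21, Pow(5, -1))), 79), 324) = Mul(Add(Add(-2, Mul(10, Mul(21, Pow(5, -1)))), 79), 324) = Mul(Add(Add(-2, Mul(10, Mul(21, Rational(1, 5)))), 79), 324) = Mul(Add(Add(-2, Mul(10, Rational(21, 5))), 79), 324) = Mul(Add(Add(-2, 42), 79), 324) = Mul(Add(40, 79), 324) = Mul(119, 324) = 38556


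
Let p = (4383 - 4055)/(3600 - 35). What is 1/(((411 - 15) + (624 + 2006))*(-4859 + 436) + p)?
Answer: -3565/47713952542 ≈ -7.4716e-8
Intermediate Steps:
p = 328/3565 ≈ 0.092006
1/(((411 - 15) + (624 + 2006))*(-4859 + 436) + p) = 1/(((411 - 15) + (624 + 2006))*(-4859 + 436) + 328/3565) = 1/((396 + 2630)*(-4423) + 328/3565) = 1/(3026*(-4423) + 328/3565) = 1/(-13383998 + 328/3565) = 1/(-47713952542/3565) = -3565/47713952542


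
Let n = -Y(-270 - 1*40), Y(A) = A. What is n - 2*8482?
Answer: -16654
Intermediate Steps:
n = 310 (n = -(-270 - 1*40) = -(-270 - 40) = -1*(-310) = 310)
n - 2*8482 = 310 - 2*8482 = 310 - 16964 = -16654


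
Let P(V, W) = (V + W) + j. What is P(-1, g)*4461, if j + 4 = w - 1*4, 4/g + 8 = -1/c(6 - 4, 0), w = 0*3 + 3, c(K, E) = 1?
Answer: -86246/3 ≈ -28749.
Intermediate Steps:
w = 3 (w = 0 + 3 = 3)
g = -4/9 (g = 4/(-8 - 1/1) = 4/(-8 - 1*1) = 4/(-8 - 1) = 4/(-9) = 4*(-⅑) = -4/9 ≈ -0.44444)
j = -5 (j = -4 + (3 - 1*4) = -4 + (3 - 4) = -4 - 1 = -5)
P(V, W) = -5 + V + W (P(V, W) = (V + W) - 5 = -5 + V + W)
P(-1, g)*4461 = (-5 - 1 - 4/9)*4461 = -58/9*4461 = -86246/3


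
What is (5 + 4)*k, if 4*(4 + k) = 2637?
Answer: 23589/4 ≈ 5897.3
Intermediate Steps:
k = 2621/4 (k = -4 + (¼)*2637 = -4 + 2637/4 = 2621/4 ≈ 655.25)
(5 + 4)*k = (5 + 4)*(2621/4) = 9*(2621/4) = 23589/4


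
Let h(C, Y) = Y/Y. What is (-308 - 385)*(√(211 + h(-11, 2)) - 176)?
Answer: 121968 - 1386*√53 ≈ 1.1188e+5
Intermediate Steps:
h(C, Y) = 1
(-308 - 385)*(√(211 + h(-11, 2)) - 176) = (-308 - 385)*(√(211 + 1) - 176) = -693*(√212 - 176) = -693*(2*√53 - 176) = -693*(-176 + 2*√53) = 121968 - 1386*√53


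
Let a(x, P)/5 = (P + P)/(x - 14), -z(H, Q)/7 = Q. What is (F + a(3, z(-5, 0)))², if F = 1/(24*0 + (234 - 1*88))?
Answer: 1/21316 ≈ 4.6913e-5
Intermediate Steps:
z(H, Q) = -7*Q
a(x, P) = 10*P/(-14 + x) (a(x, P) = 5*((P + P)/(x - 14)) = 5*((2*P)/(-14 + x)) = 5*(2*P/(-14 + x)) = 10*P/(-14 + x))
F = 1/146 (F = 1/(0 + (234 - 88)) = 1/(0 + 146) = 1/146 ≈ 0.0068493)
(F + a(3, z(-5, 0)))² = (1/146 + 10*(-7*0)/(-14 + 3))² = (1/146 + 10*0/(-11))² = (1/146 + 10*0*(-1/11))² = (1/146 + 0)² = (1/146)² = 1/21316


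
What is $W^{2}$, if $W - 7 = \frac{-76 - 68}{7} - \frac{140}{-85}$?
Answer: $\frac{2013561}{14161} \approx 142.19$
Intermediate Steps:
$W = - \frac{1419}{119}$ ($W = 7 + \left(\frac{-76 - 68}{7} - \frac{140}{-85}\right) = 7 - \frac{2252}{119} = - \frac{1419}{119} \approx -11.924$)
$W^{2} = \left(- \frac{1419}{119}\right)^{2} = \frac{2013561}{14161}$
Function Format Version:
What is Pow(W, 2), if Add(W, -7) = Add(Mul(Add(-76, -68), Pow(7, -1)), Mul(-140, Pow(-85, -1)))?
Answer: Rational(2013561, 14161) ≈ 142.19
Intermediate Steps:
W = Rational(-1419, 119) (W = Add(7, Add(Mul(Add(-76, -68), Pow(7, -1)), Mul(-140, Pow(-85, -1)))) = Add(7, Add(Mul(-144, Rational(1, 7)), Mul(-140, Rational(-1, 85)))) = Add(7, Add(Rational(-144, 7), Rational(28, 17))) = Add(7, Rational(-2252, 119)) = Rational(-1419, 119) ≈ -11.924)
Pow(W, 2) = Pow(Rational(-1419, 119), 2) = Rational(2013561, 14161)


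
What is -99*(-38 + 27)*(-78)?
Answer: -84942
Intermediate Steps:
-99*(-38 + 27)*(-78) = -99*(-11)*(-78) = 1089*(-78) = -84942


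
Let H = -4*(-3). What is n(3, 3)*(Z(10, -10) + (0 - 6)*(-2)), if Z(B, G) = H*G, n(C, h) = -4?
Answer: 432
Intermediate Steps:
H = 12
Z(B, G) = 12*G
n(3, 3)*(Z(10, -10) + (0 - 6)*(-2)) = -4*(12*(-10) + (0 - 6)*(-2)) = -4*(-120 - 6*(-2)) = -4*(-120 + 12) = -4*(-108) = 432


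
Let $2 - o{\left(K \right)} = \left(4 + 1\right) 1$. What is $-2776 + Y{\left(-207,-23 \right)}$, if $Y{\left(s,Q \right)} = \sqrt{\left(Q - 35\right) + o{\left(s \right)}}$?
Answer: $-2776 + i \sqrt{61} \approx -2776.0 + 7.8102 i$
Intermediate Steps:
$o{\left(K \right)} = -3$ ($o{\left(K \right)} = 2 - \left(4 + 1\right) 1 = 2 - 5 \cdot 1 = 2 - 5 = -3$)
$Y{\left(s,Q \right)} = \sqrt{-38 + Q}$ ($Y{\left(s,Q \right)} = \sqrt{\left(Q - 35\right) - 3} = \sqrt{\left(-35 + Q\right) - 3} = \sqrt{-38 + Q}$)
$-2776 + Y{\left(-207,-23 \right)} = -2776 + \sqrt{-38 - 23} = -2776 + \sqrt{-61} = -2776 + i \sqrt{61}$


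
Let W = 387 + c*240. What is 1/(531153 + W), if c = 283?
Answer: 1/599460 ≈ 1.6682e-6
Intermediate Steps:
W = 68307 (W = 387 + 283*240 = 387 + 67920 = 68307)
1/(531153 + W) = 1/(531153 + 68307) = 1/599460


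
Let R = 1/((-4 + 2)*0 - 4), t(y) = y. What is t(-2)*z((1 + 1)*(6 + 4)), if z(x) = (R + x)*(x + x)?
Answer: -1580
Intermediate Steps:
R = -¼ (R = 1/(-2*0 - 4) = 1/(0 - 4) = 1/(-4) = -¼ ≈ -0.25000)
z(x) = 2*x*(-¼ + x) (z(x) = (-¼ + x)*(x + x) = (-¼ + x)*(2*x) = 2*x*(-¼ + x))
t(-2)*z((1 + 1)*(6 + 4)) = -(1 + 1)*(6 + 4)*(-1 + 4*((1 + 1)*(6 + 4))) = -2*10*(-1 + 4*(2*10)) = -20*(-1 + 4*20) = -20*(-1 + 80) = -20*79 = -2*790 = -1580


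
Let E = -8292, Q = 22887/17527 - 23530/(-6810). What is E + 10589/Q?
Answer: -344821023333/56827078 ≈ -6067.9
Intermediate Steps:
Q = 56827078/11935887 (Q = 22887*(1/17527) - 23530*(-1/6810) = 22887/17527 + 2353/681 = 56827078/11935887 ≈ 4.7610)
E + 10589/Q = -8292 + 10589/(56827078/11935887) = -8292 + 10589*(11935887/56827078) = -8292 + 126389107443/56827078 = -344821023333/56827078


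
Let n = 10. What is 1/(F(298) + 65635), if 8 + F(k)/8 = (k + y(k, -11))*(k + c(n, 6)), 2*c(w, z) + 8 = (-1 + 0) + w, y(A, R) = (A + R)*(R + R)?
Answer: -1/14300637 ≈ -6.9927e-8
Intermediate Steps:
y(A, R) = 2*R*(A + R) (y(A, R) = (A + R)*(2*R) = 2*R*(A + R))
c(w, z) = -9/2 + w/2 (c(w, z) = -4 + ((-1 + 0) + w)/2 = -4 + (-1 + w)/2 = -4 + (-1/2 + w/2) = -9/2 + w/2)
F(k) = -64 + 8*(1/2 + k)*(242 - 21*k) (F(k) = -64 + 8*((k + 2*(-11)*(k - 11))*(k + (-9/2 + (1/2)*10))) = -64 + 8*((k + 2*(-11)*(-11 + k))*(k + (-9/2 + 5))) = -64 + 8*((k + (242 - 22*k))*(k + 1/2)) = -64 + 8*((242 - 21*k)*(1/2 + k)) = -64 + 8*((1/2 + k)*(242 - 21*k)) = -64 + 8*(1/2 + k)*(242 - 21*k))
1/(F(298) + 65635) = 1/((904 - 168*298**2 + 1852*298) + 65635) = 1/((904 - 168*88804 + 551896) + 65635) = 1/((904 - 14919072 + 551896) + 65635) = 1/(-14366272 + 65635) = 1/(-14300637) = -1/14300637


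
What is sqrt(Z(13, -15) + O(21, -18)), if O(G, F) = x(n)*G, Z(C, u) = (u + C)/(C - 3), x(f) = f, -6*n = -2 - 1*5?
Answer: 9*sqrt(30)/10 ≈ 4.9295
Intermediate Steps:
n = 7/6 (n = -(-2 - 1*5)/6 = -(-2 - 5)/6 = -1/6*(-7) = 7/6 ≈ 1.1667)
Z(C, u) = (C + u)/(-3 + C)
O(G, F) = 7*G/6
sqrt(Z(13, -15) + O(21, -18)) = sqrt((13 - 15)/(-3 + 13) + (7/6)*21) = sqrt(-2/10 + 49/2) = sqrt((1/10)*(-2) + 49/2) = sqrt(-1/5 + 49/2) = sqrt(243/10) = 9*sqrt(30)/10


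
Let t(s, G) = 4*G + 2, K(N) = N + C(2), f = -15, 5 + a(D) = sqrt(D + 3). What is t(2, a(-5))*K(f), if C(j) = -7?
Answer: 396 - 88*I*sqrt(2) ≈ 396.0 - 124.45*I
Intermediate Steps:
a(D) = -5 + sqrt(3 + D) (a(D) = -5 + sqrt(D + 3) = -5 + sqrt(3 + D))
K(N) = -7 + N (K(N) = N - 7 = -7 + N)
t(s, G) = 2 + 4*G
t(2, a(-5))*K(f) = (2 + 4*(-5 + sqrt(3 - 5)))*(-7 - 15) = (2 + 4*(-5 + sqrt(-2)))*(-22) = (2 + 4*(-5 + I*sqrt(2)))*(-22) = (2 + (-20 + 4*I*sqrt(2)))*(-22) = (-18 + 4*I*sqrt(2))*(-22) = 396 - 88*I*sqrt(2)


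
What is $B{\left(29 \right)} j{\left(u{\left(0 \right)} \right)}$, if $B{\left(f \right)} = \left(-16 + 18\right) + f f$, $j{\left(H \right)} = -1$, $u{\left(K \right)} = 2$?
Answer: $-843$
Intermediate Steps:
$B{\left(f \right)} = 2 + f^{2}$
$B{\left(29 \right)} j{\left(u{\left(0 \right)} \right)} = \left(2 + 29^{2}\right) \left(-1\right) = \left(2 + 841\right) \left(-1\right) = 843 \left(-1\right) = -843$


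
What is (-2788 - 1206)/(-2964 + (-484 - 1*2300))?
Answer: 1997/2874 ≈ 0.69485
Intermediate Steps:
(-2788 - 1206)/(-2964 + (-484 - 1*2300)) = -3994/(-2964 + (-484 - 2300)) = -3994/(-2964 - 2784) = -3994/(-5748) = -3994*(-1/5748) = 1997/2874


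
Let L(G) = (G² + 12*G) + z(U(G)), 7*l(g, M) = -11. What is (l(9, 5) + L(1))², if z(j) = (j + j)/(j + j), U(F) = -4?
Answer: 7569/49 ≈ 154.47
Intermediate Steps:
z(j) = 1 (z(j) = (2*j)/((2*j)) = (2*j)*(1/(2*j)) = 1)
l(g, M) = -11/7 (l(g, M) = (⅐)*(-11) = -11/7)
L(G) = 1 + G² + 12*G (L(G) = (G² + 12*G) + 1 = 1 + G² + 12*G)
(l(9, 5) + L(1))² = (-11/7 + (1 + 1² + 12*1))² = (-11/7 + (1 + 1 + 12))² = (-11/7 + 14)² = (87/7)² = 7569/49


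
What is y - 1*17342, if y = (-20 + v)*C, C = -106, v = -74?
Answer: -7378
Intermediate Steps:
y = 9964 (y = (-20 - 74)*(-106) = -94*(-106) = 9964)
y - 1*17342 = 9964 - 1*17342 = 9964 - 17342 = -7378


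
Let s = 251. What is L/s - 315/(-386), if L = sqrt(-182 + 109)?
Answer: 315/386 + I*sqrt(73)/251 ≈ 0.81606 + 0.03404*I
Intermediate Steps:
L = I*sqrt(73) (L = sqrt(-73) = I*sqrt(73) ≈ 8.544*I)
L/s - 315/(-386) = (I*sqrt(73))/251 - 315/(-386) = (I*sqrt(73))*(1/251) - 315*(-1/386) = I*sqrt(73)/251 + 315/386 = 315/386 + I*sqrt(73)/251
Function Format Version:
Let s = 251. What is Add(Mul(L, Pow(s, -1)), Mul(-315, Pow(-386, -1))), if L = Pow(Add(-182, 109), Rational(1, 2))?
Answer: Add(Rational(315, 386), Mul(Rational(1, 251), I, Pow(73, Rational(1, 2)))) ≈ Add(0.81606, Mul(0.034040, I))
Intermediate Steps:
L = Mul(I, Pow(73, Rational(1, 2))) (L = Pow(-73, Rational(1, 2)) = Mul(I, Pow(73, Rational(1, 2))) ≈ Mul(8.5440, I))
Add(Mul(L, Pow(s, -1)), Mul(-315, Pow(-386, -1))) = Add(Mul(Mul(I, Pow(73, Rational(1, 2))), Pow(251, -1)), Mul(-315, Pow(-386, -1))) = Add(Mul(Mul(I, Pow(73, Rational(1, 2))), Rational(1, 251)), Mul(-315, Rational(-1, 386))) = Add(Mul(Rational(1, 251), I, Pow(73, Rational(1, 2))), Rational(315, 386)) = Add(Rational(315, 386), Mul(Rational(1, 251), I, Pow(73, Rational(1, 2))))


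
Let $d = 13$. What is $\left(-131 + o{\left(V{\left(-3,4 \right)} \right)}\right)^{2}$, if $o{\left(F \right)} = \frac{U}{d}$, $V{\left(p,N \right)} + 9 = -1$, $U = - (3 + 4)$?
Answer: $\frac{2924100}{169} \approx 17302.0$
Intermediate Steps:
$U = -7$ ($U = \left(-1\right) 7 = -7$)
$V{\left(p,N \right)} = -10$ ($V{\left(p,N \right)} = -9 - 1 = -10$)
$o{\left(F \right)} = - \frac{7}{13}$
$\left(-131 + o{\left(V{\left(-3,4 \right)} \right)}\right)^{2} = \left(-131 - \frac{7}{13}\right)^{2} = \left(- \frac{1710}{13}\right)^{2} = \frac{2924100}{169}$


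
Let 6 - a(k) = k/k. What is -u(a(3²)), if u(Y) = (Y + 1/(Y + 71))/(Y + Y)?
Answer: -381/760 ≈ -0.50132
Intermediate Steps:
a(k) = 5 (a(k) = 6 - k/k = 6 - 1*1 = 6 - 1 = 5)
u(Y) = (Y + 1/(71 + Y))/(2*Y) (u(Y) = (Y + 1/(71 + Y))/((2*Y)) = (Y + 1/(71 + Y))*(1/(2*Y)) = (Y + 1/(71 + Y))/(2*Y))
-u(a(3²)) = -(1 + 5² + 71*5)/(2*5*(71 + 5)) = -(1 + 25 + 355)/(2*5*76) = -381/(2*5*76) = -1*381/760 = -381/760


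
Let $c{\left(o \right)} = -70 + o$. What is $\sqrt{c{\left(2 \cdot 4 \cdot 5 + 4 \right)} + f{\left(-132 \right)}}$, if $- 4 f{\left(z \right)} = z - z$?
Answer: $i \sqrt{26} \approx 5.099 i$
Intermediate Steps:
$f{\left(z \right)} = 0$ ($f{\left(z \right)} = - \frac{z - z}{4} = \left(- \frac{1}{4}\right) 0 = 0$)
$\sqrt{c{\left(2 \cdot 4 \cdot 5 + 4 \right)} + f{\left(-132 \right)}} = \sqrt{\left(-70 + \left(2 \cdot 4 \cdot 5 + 4\right)\right) + 0} = \sqrt{\left(-70 + \left(2 \cdot 20 + 4\right)\right) + 0} = \sqrt{\left(-70 + \left(40 + 4\right)\right) + 0} = \sqrt{\left(-70 + 44\right) + 0} = \sqrt{-26 + 0} = \sqrt{-26} = i \sqrt{26}$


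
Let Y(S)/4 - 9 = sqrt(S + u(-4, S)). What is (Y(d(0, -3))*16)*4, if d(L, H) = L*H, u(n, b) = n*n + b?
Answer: 3328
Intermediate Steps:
u(n, b) = b + n**2 (u(n, b) = n**2 + b = b + n**2)
d(L, H) = H*L
Y(S) = 36 + 4*sqrt(16 + 2*S) (Y(S) = 36 + 4*sqrt(S + (S + (-4)**2)) = 36 + 4*sqrt(S + (S + 16)) = 36 + 4*sqrt(S + (16 + S)) = 36 + 4*sqrt(16 + 2*S))
(Y(d(0, -3))*16)*4 = ((36 + 4*sqrt(16 + 2*(-3*0)))*16)*4 = ((36 + 4*sqrt(16 + 2*0))*16)*4 = ((36 + 4*sqrt(16 + 0))*16)*4 = ((36 + 4*sqrt(16))*16)*4 = ((36 + 4*4)*16)*4 = ((36 + 16)*16)*4 = (52*16)*4 = 832*4 = 3328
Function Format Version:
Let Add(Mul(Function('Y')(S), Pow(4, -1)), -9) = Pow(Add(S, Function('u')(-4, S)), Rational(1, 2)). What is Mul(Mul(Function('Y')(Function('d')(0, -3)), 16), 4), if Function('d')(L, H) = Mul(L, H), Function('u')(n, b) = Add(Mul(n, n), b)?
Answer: 3328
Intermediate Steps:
Function('u')(n, b) = Add(b, Pow(n, 2)) (Function('u')(n, b) = Add(Pow(n, 2), b) = Add(b, Pow(n, 2)))
Function('d')(L, H) = Mul(H, L)
Function('Y')(S) = Add(36, Mul(4, Pow(Add(16, Mul(2, S)), Rational(1, 2)))) (Function('Y')(S) = Add(36, Mul(4, Pow(Add(S, Add(S, Pow(-4, 2))), Rational(1, 2)))) = Add(36, Mul(4, Pow(Add(S, Add(S, 16)), Rational(1, 2)))) = Add(36, Mul(4, Pow(Add(S, Add(16, S)), Rational(1, 2)))) = Add(36, Mul(4, Pow(Add(16, Mul(2, S)), Rational(1, 2)))))
Mul(Mul(Function('Y')(Function('d')(0, -3)), 16), 4) = Mul(Mul(Add(36, Mul(4, Pow(Add(16, Mul(2, Mul(-3, 0))), Rational(1, 2)))), 16), 4) = Mul(Mul(Add(36, Mul(4, Pow(Add(16, Mul(2, 0)), Rational(1, 2)))), 16), 4) = Mul(Mul(Add(36, Mul(4, Pow(Add(16, 0), Rational(1, 2)))), 16), 4) = Mul(Mul(Add(36, Mul(4, Pow(16, Rational(1, 2)))), 16), 4) = Mul(Mul(Add(36, Mul(4, 4)), 16), 4) = Mul(Mul(Add(36, 16), 16), 4) = Mul(Mul(52, 16), 4) = Mul(832, 4) = 3328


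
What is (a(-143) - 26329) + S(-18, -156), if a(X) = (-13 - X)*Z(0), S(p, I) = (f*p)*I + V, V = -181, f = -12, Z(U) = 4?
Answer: -59686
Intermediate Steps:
S(p, I) = -181 - 12*I*p (S(p, I) = (-12*p)*I - 181 = -12*I*p - 181 = -181 - 12*I*p)
a(X) = -52 - 4*X (a(X) = (-13 - X)*4 = -52 - 4*X)
(a(-143) - 26329) + S(-18, -156) = ((-52 - 4*(-143)) - 26329) + (-181 - 12*(-156)*(-18)) = ((-52 + 572) - 26329) + (-181 - 33696) = (520 - 26329) - 33877 = -25809 - 33877 = -59686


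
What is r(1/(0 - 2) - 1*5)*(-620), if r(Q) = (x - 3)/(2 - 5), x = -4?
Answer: -4340/3 ≈ -1446.7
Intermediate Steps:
r(Q) = 7/3 (r(Q) = (-4 - 3)/(2 - 5) = -7/(-3) = -7*(-⅓) = 7/3)
r(1/(0 - 2) - 1*5)*(-620) = (7/3)*(-620) = -4340/3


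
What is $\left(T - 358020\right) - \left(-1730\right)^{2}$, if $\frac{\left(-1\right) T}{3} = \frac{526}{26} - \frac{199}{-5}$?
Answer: $- \frac{217821506}{65} \approx -3.3511 \cdot 10^{6}$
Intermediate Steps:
$T = - \frac{11706}{65}$ ($T = - 3 \left(\frac{526}{26} - \frac{199}{-5}\right) = - 3 \left(526 \cdot \frac{1}{26} - - \frac{199}{5}\right) = - 3 \left(\frac{263}{13} + \frac{199}{5}\right) = \left(-3\right) \frac{3902}{65} = - \frac{11706}{65} \approx -180.09$)
$\left(T - 358020\right) - \left(-1730\right)^{2} = \left(- \frac{11706}{65} - 358020\right) - \left(-1730\right)^{2} = \left(- \frac{11706}{65} - 358020\right) - 2992900 = - \frac{23283006}{65} - 2992900 = - \frac{217821506}{65}$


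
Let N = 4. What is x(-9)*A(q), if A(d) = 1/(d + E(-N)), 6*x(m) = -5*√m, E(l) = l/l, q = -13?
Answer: 5*I/24 ≈ 0.20833*I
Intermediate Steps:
E(l) = 1
x(m) = -5*√m/6 (x(m) = (-5*√m)/6 = -5*√m/6)
A(d) = 1/(1 + d) (A(d) = 1/(d + 1) = 1/(1 + d))
x(-9)*A(q) = (-5*I/2)/(1 - 13) = -5*I/2/(-12) = -5*I/2*(-1/12) = 5*I/24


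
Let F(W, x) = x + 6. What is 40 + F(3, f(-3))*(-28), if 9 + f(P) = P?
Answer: 208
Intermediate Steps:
f(P) = -9 + P
F(W, x) = 6 + x
40 + F(3, f(-3))*(-28) = 40 + (6 + (-9 - 3))*(-28) = 40 + (6 - 12)*(-28) = 40 - 6*(-28) = 40 + 168 = 208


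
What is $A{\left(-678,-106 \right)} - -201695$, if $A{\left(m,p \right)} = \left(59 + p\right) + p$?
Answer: $201542$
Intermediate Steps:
$A{\left(m,p \right)} = 59 + 2 p$
$A{\left(-678,-106 \right)} - -201695 = \left(59 + 2 \left(-106\right)\right) - -201695 = \left(59 - 212\right) + 201695 = -153 + 201695 = 201542$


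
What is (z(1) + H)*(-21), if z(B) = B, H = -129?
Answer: 2688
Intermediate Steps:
(z(1) + H)*(-21) = (1 - 129)*(-21) = -128*(-21) = 2688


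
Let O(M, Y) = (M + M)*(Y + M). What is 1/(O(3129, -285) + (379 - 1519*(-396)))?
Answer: 1/18399655 ≈ 5.4349e-8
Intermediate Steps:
O(M, Y) = 2*M*(M + Y) (O(M, Y) = (2*M)*(M + Y) = 2*M*(M + Y))
1/(O(3129, -285) + (379 - 1519*(-396))) = 1/(2*3129*(3129 - 285) + (379 - 1519*(-396))) = 1/(2*3129*2844 + (379 + 601524)) = 1/(17797752 + 601903) = 1/18399655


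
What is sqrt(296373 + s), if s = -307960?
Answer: I*sqrt(11587) ≈ 107.64*I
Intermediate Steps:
sqrt(296373 + s) = sqrt(296373 - 307960) = sqrt(-11587) = I*sqrt(11587)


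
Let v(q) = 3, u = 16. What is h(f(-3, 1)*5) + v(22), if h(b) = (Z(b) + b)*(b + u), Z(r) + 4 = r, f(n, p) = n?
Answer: -31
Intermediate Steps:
Z(r) = -4 + r
h(b) = (-4 + 2*b)*(16 + b) (h(b) = ((-4 + b) + b)*(b + 16) = (-4 + 2*b)*(16 + b))
h(f(-3, 1)*5) + v(22) = (-64 + 2*(-3*5)² + 28*(-3*5)) + 3 = (-64 + 2*(-15)² + 28*(-15)) + 3 = (-64 + 2*225 - 420) + 3 = (-64 + 450 - 420) + 3 = -34 + 3 = -31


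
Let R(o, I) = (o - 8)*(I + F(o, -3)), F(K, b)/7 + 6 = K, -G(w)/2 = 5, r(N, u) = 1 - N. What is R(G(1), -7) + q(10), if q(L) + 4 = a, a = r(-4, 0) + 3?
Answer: 2146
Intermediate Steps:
G(w) = -10 (G(w) = -2*5 = -10)
F(K, b) = -42 + 7*K
a = 8 (a = (1 - 1*(-4)) + 3 = (1 + 4) + 3 = 5 + 3 = 8)
R(o, I) = (-8 + o)*(-42 + I + 7*o) (R(o, I) = (o - 8)*(I + (-42 + 7*o)) = (-8 + o)*(-42 + I + 7*o))
q(L) = 4 (q(L) = -4 + 8 = 4)
R(G(1), -7) + q(10) = (336 - 98*(-10) - 8*(-7) + 7*(-10)**2 - 7*(-10)) + 4 = (336 + 980 + 56 + 7*100 + 70) + 4 = (336 + 980 + 56 + 700 + 70) + 4 = 2142 + 4 = 2146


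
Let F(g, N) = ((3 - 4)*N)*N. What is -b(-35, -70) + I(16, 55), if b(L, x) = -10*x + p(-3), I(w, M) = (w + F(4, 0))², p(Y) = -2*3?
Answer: -438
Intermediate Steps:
p(Y) = -6
F(g, N) = -N² (F(g, N) = (-N)*N = -N²)
I(w, M) = w² (I(w, M) = (w - 1*0²)² = (w - 1*0)² = (w + 0)² = w²)
b(L, x) = -6 - 10*x (b(L, x) = -10*x - 6 = -6 - 10*x)
-b(-35, -70) + I(16, 55) = -(-6 - 10*(-70)) + 16² = -(-6 + 700) + 256 = -1*694 + 256 = -694 + 256 = -438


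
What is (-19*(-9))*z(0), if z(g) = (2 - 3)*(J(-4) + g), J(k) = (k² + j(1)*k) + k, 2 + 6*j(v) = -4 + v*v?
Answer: -2622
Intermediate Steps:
j(v) = -1 + v²/6 (j(v) = -⅓ + (-4 + v*v)/6 = -⅓ + (-4 + v²)/6 = -⅓ + (-⅔ + v²/6) = -1 + v²/6)
J(k) = k² + k/6 (J(k) = (k² + (-1 + (⅙)*1²)*k) + k = (k² + (-1 + (⅙)*1)*k) + k = (k² + (-1 + ⅙)*k) + k = (k² - 5*k/6) + k = k² + k/6)
z(g) = -46/3 - g (z(g) = (2 - 3)*(-4*(⅙ - 4) + g) = -(-4*(-23/6) + g) = -(46/3 + g) = -46/3 - g)
(-19*(-9))*z(0) = (-19*(-9))*(-46/3 - 1*0) = 171*(-46/3 + 0) = 171*(-46/3) = -2622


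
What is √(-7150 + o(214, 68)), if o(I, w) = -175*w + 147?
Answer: I*√18903 ≈ 137.49*I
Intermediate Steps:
o(I, w) = 147 - 175*w
√(-7150 + o(214, 68)) = √(-7150 + (147 - 175*68)) = √(-7150 + (147 - 11900)) = √(-7150 - 11753) = √(-18903) = I*√18903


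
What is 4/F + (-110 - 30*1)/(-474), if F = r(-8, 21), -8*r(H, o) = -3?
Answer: 866/79 ≈ 10.962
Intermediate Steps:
r(H, o) = 3/8 (r(H, o) = -⅛*(-3) = 3/8)
F = 3/8 ≈ 0.37500
4/F + (-110 - 30*1)/(-474) = 4/(3/8) + (-110 - 30*1)/(-474) = 4*(8/3) + (-110 - 30)*(-1/474) = 32/3 - 140*(-1/474) = 32/3 + 70/237 = 866/79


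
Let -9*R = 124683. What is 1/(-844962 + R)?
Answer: -3/2576447 ≈ -1.1644e-6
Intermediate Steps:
R = -41561/3 (R = -⅑*124683 = -41561/3 ≈ -13854.)
1/(-844962 + R) = 1/(-844962 - 41561/3) = 1/(-2576447/3) = -3/2576447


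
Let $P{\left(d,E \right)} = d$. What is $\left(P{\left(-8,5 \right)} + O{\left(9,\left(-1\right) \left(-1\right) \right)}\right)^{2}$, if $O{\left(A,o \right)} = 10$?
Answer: $4$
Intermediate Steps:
$\left(P{\left(-8,5 \right)} + O{\left(9,\left(-1\right) \left(-1\right) \right)}\right)^{2} = \left(-8 + 10\right)^{2} = 2^{2} = 4$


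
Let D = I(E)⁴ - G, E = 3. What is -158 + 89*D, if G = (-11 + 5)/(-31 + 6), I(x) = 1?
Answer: -2259/25 ≈ -90.360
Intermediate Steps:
G = 6/25 (G = -6/(-25) = -6*(-1/25) = 6/25 ≈ 0.24000)
D = 19/25 (D = 1⁴ - 1*6/25 = 1 - 6/25 = 19/25 ≈ 0.76000)
-158 + 89*D = -158 + 89*(19/25) = -158 + 1691/25 = -2259/25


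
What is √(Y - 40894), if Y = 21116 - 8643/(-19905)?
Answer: 3*I*√96741358735/6635 ≈ 140.63*I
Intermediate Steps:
Y = 140107541/6635 (Y = 21116 - 8643*(-1)/19905 = 21116 - 1*(-2881/6635) = 21116 + 2881/6635 = 140107541/6635 ≈ 21116.)
√(Y - 40894) = √(140107541/6635 - 40894) = √(-131224149/6635) = 3*I*√96741358735/6635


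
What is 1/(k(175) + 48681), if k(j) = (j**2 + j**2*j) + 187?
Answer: 1/5438868 ≈ 1.8386e-7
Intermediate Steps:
k(j) = 187 + j**2 + j**3 (k(j) = (j**2 + j**3) + 187 = 187 + j**2 + j**3)
1/(k(175) + 48681) = 1/((187 + 175**2 + 175**3) + 48681) = 1/((187 + 30625 + 5359375) + 48681) = 1/(5390187 + 48681) = 1/5438868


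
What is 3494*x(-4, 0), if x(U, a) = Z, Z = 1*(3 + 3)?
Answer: 20964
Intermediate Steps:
Z = 6 (Z = 1*6 = 6)
x(U, a) = 6
3494*x(-4, 0) = 3494*6 = 20964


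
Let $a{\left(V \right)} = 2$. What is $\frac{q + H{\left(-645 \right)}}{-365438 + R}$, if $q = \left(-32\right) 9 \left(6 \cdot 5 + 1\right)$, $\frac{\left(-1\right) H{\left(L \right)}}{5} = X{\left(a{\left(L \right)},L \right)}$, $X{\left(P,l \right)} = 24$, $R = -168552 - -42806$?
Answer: $\frac{377}{20466} \approx 0.018421$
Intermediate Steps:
$R = -125746$ ($R = -168552 + 42806 = -125746$)
$H{\left(L \right)} = -120$ ($H{\left(L \right)} = \left(-5\right) 24 = -120$)
$q = -8928$ ($q = - 288 \left(30 + 1\right) = \left(-288\right) 31 = -8928$)
$\frac{q + H{\left(-645 \right)}}{-365438 + R} = \frac{-8928 - 120}{-365438 - 125746} = - \frac{9048}{-491184} = \left(-9048\right) \left(- \frac{1}{491184}\right) = \frac{377}{20466}$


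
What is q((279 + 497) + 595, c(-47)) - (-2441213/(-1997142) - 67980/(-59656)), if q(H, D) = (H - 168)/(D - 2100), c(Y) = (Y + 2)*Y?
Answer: 2898046824032/37231719735 ≈ 77.838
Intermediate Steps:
c(Y) = Y*(2 + Y) (c(Y) = (2 + Y)*Y = Y*(2 + Y))
q(H, D) = (-168 + H)/(-2100 + D)
q((279 + 497) + 595, c(-47)) - (-2441213/(-1997142) - 67980/(-59656)) = (-168 + ((279 + 497) + 595))/(-2100 - 47*(2 - 47)) - (-2441213/(-1997142) - 67980/(-59656)) = (-168 + (776 + 595))/(-2100 - 47*(-45)) - (-2441213*(-1/1997142) - 67980*(-1/59656)) = (-168 + 1371)/(-2100 + 2115) - (2441213/1997142 + 16995/14914) = 1203/15 - 1*17587419743/7446343947 = (1/15)*1203 - 17587419743/7446343947 = 401/5 - 17587419743/7446343947 = 2898046824032/37231719735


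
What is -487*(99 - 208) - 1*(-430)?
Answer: 53513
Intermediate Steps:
-487*(99 - 208) - 1*(-430) = -487*(-109) + 430 = 53083 + 430 = 53513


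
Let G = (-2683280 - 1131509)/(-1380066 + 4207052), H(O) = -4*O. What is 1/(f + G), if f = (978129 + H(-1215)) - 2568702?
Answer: -2826986/4482792265807 ≈ -6.3063e-7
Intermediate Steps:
f = -1585713 (f = (978129 - 4*(-1215)) - 2568702 = (978129 + 4860) - 2568702 = 982989 - 2568702 = -1585713)
G = -3814789/2826986 ≈ -1.3494
1/(f + G) = 1/(-1585713 - 3814789/2826986) = 1/(-4482792265807/2826986) = -2826986/4482792265807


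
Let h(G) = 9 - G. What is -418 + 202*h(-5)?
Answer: 2410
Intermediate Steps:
-418 + 202*h(-5) = -418 + 202*(9 - 1*(-5)) = -418 + 202*(9 + 5) = -418 + 202*14 = -418 + 2828 = 2410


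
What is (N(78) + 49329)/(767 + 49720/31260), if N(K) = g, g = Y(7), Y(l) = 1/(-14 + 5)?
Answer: 231303160/3603921 ≈ 64.181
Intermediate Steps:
Y(l) = -⅑ (Y(l) = 1/(-9) = -⅑)
g = -⅑ ≈ -0.11111
N(K) = -⅑
(N(78) + 49329)/(767 + 49720/31260) = (-⅑ + 49329)/(767 + 49720/31260) = 443960/(9*(767 + 49720*(1/31260))) = 443960/(9*(767 + 2486/1563)) = 443960/(9*(1201307/1563)) = (443960/9)*(1563/1201307) = 231303160/3603921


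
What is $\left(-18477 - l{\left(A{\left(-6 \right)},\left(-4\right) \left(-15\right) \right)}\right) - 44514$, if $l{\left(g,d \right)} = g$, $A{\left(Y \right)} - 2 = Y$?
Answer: $-62987$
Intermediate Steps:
$A{\left(Y \right)} = 2 + Y$
$\left(-18477 - l{\left(A{\left(-6 \right)},\left(-4\right) \left(-15\right) \right)}\right) - 44514 = \left(-18477 - \left(2 - 6\right)\right) - 44514 = \left(-18477 - -4\right) - 44514 = \left(-18477 + 4\right) - 44514 = -18473 - 44514 = -62987$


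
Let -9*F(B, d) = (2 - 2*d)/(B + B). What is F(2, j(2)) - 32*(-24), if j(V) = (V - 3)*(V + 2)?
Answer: 13819/18 ≈ 767.72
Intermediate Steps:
j(V) = (-3 + V)*(2 + V)
F(B, d) = -(2 - 2*d)/(18*B) (F(B, d) = -(2 - 2*d)/(9*(B + B)) = -(2 - 2*d)/(9*(2*B)) = -(2 - 2*d)*1/(2*B)/9 = -(2 - 2*d)/(18*B))
F(2, j(2)) - 32*(-24) = (⅑)*(-1 + (-6 + 2² - 1*2))/2 - 32*(-24) = (⅑)*(½)*(-1 + (-6 + 4 - 2)) + 768 = (⅑)*(½)*(-1 - 4) + 768 = (⅑)*(½)*(-5) + 768 = -5/18 + 768 = 13819/18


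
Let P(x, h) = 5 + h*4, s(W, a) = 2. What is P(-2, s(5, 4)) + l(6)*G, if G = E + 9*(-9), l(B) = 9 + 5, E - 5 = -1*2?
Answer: -1079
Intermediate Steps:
E = 3 (E = 5 - 1*2 = 5 - 2 = 3)
l(B) = 14
P(x, h) = 5 + 4*h
G = -78 (G = 3 + 9*(-9) = 3 - 81 = -78)
P(-2, s(5, 4)) + l(6)*G = (5 + 4*2) + 14*(-78) = (5 + 8) - 1092 = 13 - 1092 = -1079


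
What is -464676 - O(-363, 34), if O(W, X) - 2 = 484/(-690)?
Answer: -160313668/345 ≈ -4.6468e+5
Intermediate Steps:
O(W, X) = 448/345 (O(W, X) = 2 + 484/(-690) = 2 + 484*(-1/690) = 2 - 242/345 = 448/345)
-464676 - O(-363, 34) = -464676 - 1*448/345 = -464676 - 448/345 = -160313668/345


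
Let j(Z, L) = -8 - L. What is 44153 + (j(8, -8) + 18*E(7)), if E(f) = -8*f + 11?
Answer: 43343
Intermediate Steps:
E(f) = 11 - 8*f
44153 + (j(8, -8) + 18*E(7)) = 44153 + ((-8 - 1*(-8)) + 18*(11 - 8*7)) = 44153 + ((-8 + 8) + 18*(11 - 56)) = 44153 + (0 + 18*(-45)) = 44153 + (0 - 810) = 44153 - 810 = 43343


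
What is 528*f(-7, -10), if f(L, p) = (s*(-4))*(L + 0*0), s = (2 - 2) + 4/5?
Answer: 59136/5 ≈ 11827.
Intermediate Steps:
s = ⅘ (s = 0 + 4*(⅕) = 0 + ⅘ = ⅘ ≈ 0.80000)
f(L, p) = -16*L/5 (f(L, p) = ((⅘)*(-4))*(L + 0*0) = -16*(L + 0)/5 = -16*L/5)
528*f(-7, -10) = 528*(-16/5*(-7)) = 528*(112/5) = 59136/5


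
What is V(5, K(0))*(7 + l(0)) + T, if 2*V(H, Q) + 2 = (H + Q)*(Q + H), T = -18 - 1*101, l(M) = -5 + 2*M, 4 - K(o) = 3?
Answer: -85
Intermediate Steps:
K(o) = 1 (K(o) = 4 - 1*3 = 4 - 3 = 1)
T = -119 (T = -18 - 101 = -119)
V(H, Q) = -1 + (H + Q)²/2 (V(H, Q) = -1 + ((H + Q)*(Q + H))/2 = -1 + ((H + Q)*(H + Q))/2 = -1 + (H + Q)²/2)
V(5, K(0))*(7 + l(0)) + T = (-1 + (5 + 1)²/2)*(7 + (-5 + 2*0)) - 119 = (-1 + (½)*6²)*(7 + (-5 + 0)) - 119 = (-1 + (½)*36)*(7 - 5) - 119 = (-1 + 18)*2 - 119 = 17*2 - 119 = 34 - 119 = -85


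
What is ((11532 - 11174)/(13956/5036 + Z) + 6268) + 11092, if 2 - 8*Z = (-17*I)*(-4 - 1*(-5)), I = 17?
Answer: 6848323936/394281 ≈ 17369.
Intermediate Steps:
Z = 291/8 (Z = 1/4 - (-17*17)*(-4 - 1*(-5))/8 = 1/4 - (-289)*(-4 + 5)/8 = 1/4 - (-289)/8 = 1/4 - 1/8*(-289) = 1/4 + 289/8 = 291/8 ≈ 36.375)
((11532 - 11174)/(13956/5036 + Z) + 6268) + 11092 = ((11532 - 11174)/(13956/5036 + 291/8) + 6268) + 11092 = (358/(13956*(1/5036) + 291/8) + 6268) + 11092 = (358/(3489/1259 + 291/8) + 6268) + 11092 = (358/(394281/10072) + 6268) + 11092 = (358*(10072/394281) + 6268) + 11092 = (3605776/394281 + 6268) + 11092 = 2474959084/394281 + 11092 = 6848323936/394281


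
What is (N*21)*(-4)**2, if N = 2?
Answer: 672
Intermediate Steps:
(N*21)*(-4)**2 = (2*21)*(-4)**2 = 42*16 = 672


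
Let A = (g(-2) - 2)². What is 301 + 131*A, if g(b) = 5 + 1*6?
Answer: 10912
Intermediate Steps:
g(b) = 11 (g(b) = 5 + 6 = 11)
A = 81 (A = (11 - 2)² = 9² = 81)
301 + 131*A = 301 + 131*81 = 301 + 10611 = 10912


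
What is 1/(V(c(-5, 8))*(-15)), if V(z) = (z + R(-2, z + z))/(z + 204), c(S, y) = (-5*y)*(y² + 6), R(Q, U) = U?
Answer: -649/31500 ≈ -0.020603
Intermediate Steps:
c(S, y) = -5*y*(6 + y²) (c(S, y) = (-5*y)*(6 + y²) = -5*y*(6 + y²))
V(z) = 3*z/(204 + z) (V(z) = (z + (z + z))/(z + 204) = (z + 2*z)/(204 + z) = (3*z)/(204 + z) = 3*z/(204 + z))
1/(V(c(-5, 8))*(-15)) = 1/((3*(-5*8*(6 + 8²))/(204 - 5*8*(6 + 8²)))*(-15)) = 1/((3*(-5*8*(6 + 64))/(204 - 5*8*(6 + 64)))*(-15)) = 1/((3*(-5*8*70)/(204 - 5*8*70))*(-15)) = 1/((3*(-2800)/(204 - 2800))*(-15)) = 1/((3*(-2800)/(-2596))*(-15)) = 1/((3*(-2800)*(-1/2596))*(-15)) = 1/((2100/649)*(-15)) = 1/(-31500/649) = -649/31500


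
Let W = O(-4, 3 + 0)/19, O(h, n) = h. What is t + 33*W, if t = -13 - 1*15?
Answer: -664/19 ≈ -34.947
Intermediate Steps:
t = -28 (t = -13 - 15 = -28)
W = -4/19 ≈ -0.21053
t + 33*W = -28 + 33*(-4/19) = -28 - 132/19 = -664/19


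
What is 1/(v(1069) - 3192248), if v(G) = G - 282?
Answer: -1/3191461 ≈ -3.1334e-7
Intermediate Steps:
v(G) = -282 + G
1/(v(1069) - 3192248) = 1/((-282 + 1069) - 3192248) = 1/(787 - 3192248) = 1/(-3191461) = -1/3191461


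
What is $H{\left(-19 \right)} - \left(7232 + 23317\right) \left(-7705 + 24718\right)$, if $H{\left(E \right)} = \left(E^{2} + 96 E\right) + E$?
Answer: $-519731619$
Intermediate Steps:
$H{\left(E \right)} = E^{2} + 97 E$
$H{\left(-19 \right)} - \left(7232 + 23317\right) \left(-7705 + 24718\right) = - 19 \left(97 - 19\right) - \left(7232 + 23317\right) \left(-7705 + 24718\right) = \left(-19\right) 78 - 30549 \cdot 17013 = -1482 - 519730137 = -519731619$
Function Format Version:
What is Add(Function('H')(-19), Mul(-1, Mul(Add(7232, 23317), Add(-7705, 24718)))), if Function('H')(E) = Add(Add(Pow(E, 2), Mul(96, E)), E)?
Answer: -519731619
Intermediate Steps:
Function('H')(E) = Add(Pow(E, 2), Mul(97, E))
Add(Function('H')(-19), Mul(-1, Mul(Add(7232, 23317), Add(-7705, 24718)))) = Add(Mul(-19, Add(97, -19)), Mul(-1, Mul(Add(7232, 23317), Add(-7705, 24718)))) = Add(Mul(-19, 78), Mul(-1, Mul(30549, 17013))) = Add(-1482, Mul(-1, 519730137)) = Add(-1482, -519730137) = -519731619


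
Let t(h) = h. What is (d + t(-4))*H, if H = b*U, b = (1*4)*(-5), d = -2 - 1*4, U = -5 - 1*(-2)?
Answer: -600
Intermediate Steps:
U = -3 (U = -5 + 2 = -3)
d = -6 (d = -2 - 4 = -6)
b = -20 (b = 4*(-5) = -20)
H = 60 (H = -20*(-3) = 60)
(d + t(-4))*H = (-6 - 4)*60 = -10*60 = -600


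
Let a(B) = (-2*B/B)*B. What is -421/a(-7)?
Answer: -421/14 ≈ -30.071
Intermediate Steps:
a(B) = -2*B (a(B) = (-2*1)*B = -2*B)
-421/a(-7) = -421/((-2*(-7))) = -421/14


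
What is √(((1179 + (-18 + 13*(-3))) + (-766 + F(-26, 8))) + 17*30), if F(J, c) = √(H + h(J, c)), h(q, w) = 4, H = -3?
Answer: 17*√3 ≈ 29.445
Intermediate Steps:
F(J, c) = 1 (F(J, c) = √(-3 + 4) = √1 = 1)
√(((1179 + (-18 + 13*(-3))) + (-766 + F(-26, 8))) + 17*30) = √(((1179 + (-18 + 13*(-3))) + (-766 + 1)) + 17*30) = √(((1179 + (-18 - 39)) - 765) + 510) = √(((1179 - 57) - 765) + 510) = √((1122 - 765) + 510) = √(357 + 510) = √867 = 17*√3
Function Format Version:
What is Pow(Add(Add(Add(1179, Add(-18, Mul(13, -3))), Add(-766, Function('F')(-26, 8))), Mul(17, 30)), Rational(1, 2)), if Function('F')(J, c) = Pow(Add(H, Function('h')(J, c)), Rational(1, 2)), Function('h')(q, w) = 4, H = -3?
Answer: Mul(17, Pow(3, Rational(1, 2))) ≈ 29.445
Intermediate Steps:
Function('F')(J, c) = 1 (Function('F')(J, c) = Pow(Add(-3, 4), Rational(1, 2)) = Pow(1, Rational(1, 2)) = 1)
Pow(Add(Add(Add(1179, Add(-18, Mul(13, -3))), Add(-766, Function('F')(-26, 8))), Mul(17, 30)), Rational(1, 2)) = Pow(Add(Add(Add(1179, Add(-18, Mul(13, -3))), Add(-766, 1)), Mul(17, 30)), Rational(1, 2)) = Pow(Add(Add(Add(1179, Add(-18, -39)), -765), 510), Rational(1, 2)) = Pow(Add(Add(Add(1179, -57), -765), 510), Rational(1, 2)) = Pow(Add(Add(1122, -765), 510), Rational(1, 2)) = Pow(Add(357, 510), Rational(1, 2)) = Pow(867, Rational(1, 2)) = Mul(17, Pow(3, Rational(1, 2)))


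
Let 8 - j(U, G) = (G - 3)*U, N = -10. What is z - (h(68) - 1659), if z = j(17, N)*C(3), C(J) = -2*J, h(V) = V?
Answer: 217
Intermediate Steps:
j(U, G) = 8 - U*(-3 + G) (j(U, G) = 8 - (G - 3)*U = 8 - (-3 + G)*U = 8 - U*(-3 + G))
z = -1374 (z = (8 + 3*17 - 1*(-10)*17)*(-2*3) = (8 + 51 + 170)*(-6) = 229*(-6) = -1374)
z - (h(68) - 1659) = -1374 - (68 - 1659) = -1374 - 1*(-1591) = -1374 + 1591 = 217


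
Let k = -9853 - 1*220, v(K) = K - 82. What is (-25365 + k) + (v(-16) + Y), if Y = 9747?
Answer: -25789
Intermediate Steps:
v(K) = -82 + K
k = -10073 (k = -9853 - 220 = -10073)
(-25365 + k) + (v(-16) + Y) = (-25365 - 10073) + ((-82 - 16) + 9747) = -35438 + (-98 + 9747) = -35438 + 9649 = -25789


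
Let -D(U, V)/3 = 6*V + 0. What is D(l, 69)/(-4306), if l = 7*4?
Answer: 621/2153 ≈ 0.28843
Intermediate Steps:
l = 28
D(U, V) = -18*V (D(U, V) = -3*(6*V + 0) = -18*V)
D(l, 69)/(-4306) = -18*69/(-4306) = -1242*(-1/4306) = 621/2153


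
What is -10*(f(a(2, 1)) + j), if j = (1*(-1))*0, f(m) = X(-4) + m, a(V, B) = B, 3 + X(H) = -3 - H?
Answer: 10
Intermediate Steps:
X(H) = -6 - H (X(H) = -3 + (-3 - H) = -6 - H)
f(m) = -2 + m (f(m) = (-6 - 1*(-4)) + m = (-6 + 4) + m = -2 + m)
j = 0 (j = -1*0 = 0)
-10*(f(a(2, 1)) + j) = -10*((-2 + 1) + 0) = -10*(-1 + 0) = -10*(-1) = 10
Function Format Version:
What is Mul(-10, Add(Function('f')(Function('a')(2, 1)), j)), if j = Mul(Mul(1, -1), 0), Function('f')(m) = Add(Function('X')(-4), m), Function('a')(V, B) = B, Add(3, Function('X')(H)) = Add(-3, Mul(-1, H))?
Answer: 10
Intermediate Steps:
Function('X')(H) = Add(-6, Mul(-1, H)) (Function('X')(H) = Add(-3, Add(-3, Mul(-1, H))) = Add(-6, Mul(-1, H)))
Function('f')(m) = Add(-2, m) (Function('f')(m) = Add(Add(-6, Mul(-1, -4)), m) = Add(Add(-6, 4), m) = Add(-2, m))
j = 0 (j = Mul(-1, 0) = 0)
Mul(-10, Add(Function('f')(Function('a')(2, 1)), j)) = Mul(-10, Add(Add(-2, 1), 0)) = Mul(-10, Add(-1, 0)) = Mul(-10, -1) = 10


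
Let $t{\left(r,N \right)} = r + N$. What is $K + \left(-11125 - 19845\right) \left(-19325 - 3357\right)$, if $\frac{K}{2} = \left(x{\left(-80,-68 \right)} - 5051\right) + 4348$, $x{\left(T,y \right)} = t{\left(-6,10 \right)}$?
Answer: $702460142$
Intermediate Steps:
$t{\left(r,N \right)} = N + r$
$x{\left(T,y \right)} = 4$ ($x{\left(T,y \right)} = 10 - 6 = 4$)
$K = -1398$ ($K = 2 \left(\left(4 - 5051\right) + 4348\right) = 2 \left(-5047 + 4348\right) = 2 \left(-699\right) = -1398$)
$K + \left(-11125 - 19845\right) \left(-19325 - 3357\right) = -1398 + \left(-11125 - 19845\right) \left(-19325 - 3357\right) = -1398 - -702461540 = -1398 + 702461540 = 702460142$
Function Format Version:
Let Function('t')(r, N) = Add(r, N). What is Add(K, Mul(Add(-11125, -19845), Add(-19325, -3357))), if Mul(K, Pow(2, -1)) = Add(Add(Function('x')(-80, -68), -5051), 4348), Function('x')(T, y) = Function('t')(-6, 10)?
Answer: 702460142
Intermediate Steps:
Function('t')(r, N) = Add(N, r)
Function('x')(T, y) = 4 (Function('x')(T, y) = Add(10, -6) = 4)
K = -1398 (K = Mul(2, Add(Add(4, -5051), 4348)) = Mul(2, Add(-5047, 4348)) = Mul(2, -699) = -1398)
Add(K, Mul(Add(-11125, -19845), Add(-19325, -3357))) = Add(-1398, Mul(Add(-11125, -19845), Add(-19325, -3357))) = Add(-1398, Mul(-30970, -22682)) = Add(-1398, 702461540) = 702460142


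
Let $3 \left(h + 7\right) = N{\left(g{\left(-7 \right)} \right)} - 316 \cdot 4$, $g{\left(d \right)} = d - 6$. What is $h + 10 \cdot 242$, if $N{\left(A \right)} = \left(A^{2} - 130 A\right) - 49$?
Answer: $2595$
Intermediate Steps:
$g{\left(d \right)} = -6 + d$ ($g{\left(d \right)} = d - 6 = -6 + d$)
$N{\left(A \right)} = -49 + A^{2} - 130 A$
$h = 175$ ($h = -7 + \frac{\left(-49 + \left(-6 - 7\right)^{2} - 130 \left(-6 - 7\right)\right) - 316 \cdot 4}{3} = -7 + \frac{\left(-49 + \left(-13\right)^{2} - -1690\right) - 1264}{3} = -7 + \frac{\left(-49 + 169 + 1690\right) - 1264}{3} = -7 + \frac{1810 - 1264}{3} = -7 + \frac{1}{3} \cdot 546 = -7 + 182 = 175$)
$h + 10 \cdot 242 = 175 + 10 \cdot 242 = 175 + 2420 = 2595$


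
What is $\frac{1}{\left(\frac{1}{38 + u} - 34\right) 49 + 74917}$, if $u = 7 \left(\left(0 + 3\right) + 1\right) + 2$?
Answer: $\frac{68}{4981117} \approx 1.3652 \cdot 10^{-5}$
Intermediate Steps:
$u = 30$ ($u = 7 \left(3 + 1\right) + 2 = 7 \cdot 4 + 2 = 28 + 2 = 30$)
$\frac{1}{\left(\frac{1}{38 + u} - 34\right) 49 + 74917} = \frac{1}{\left(\frac{1}{38 + 30} - 34\right) 49 + 74917} = \frac{1}{\left(\frac{1}{68} - 34\right) 49 + 74917} = \frac{1}{\left(- \frac{2311}{68}\right) 49 + 74917} = \frac{1}{- \frac{113239}{68} + 74917} = \frac{1}{\frac{4981117}{68}} = \frac{68}{4981117}$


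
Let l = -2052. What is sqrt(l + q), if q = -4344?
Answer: 2*I*sqrt(1599) ≈ 79.975*I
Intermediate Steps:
sqrt(l + q) = sqrt(-2052 - 4344) = sqrt(-6396) = 2*I*sqrt(1599)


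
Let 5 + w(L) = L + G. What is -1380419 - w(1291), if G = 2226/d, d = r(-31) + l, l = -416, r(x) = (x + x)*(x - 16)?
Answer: -1725750658/1249 ≈ -1.3817e+6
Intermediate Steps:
r(x) = 2*x*(-16 + x) (r(x) = (2*x)*(-16 + x) = 2*x*(-16 + x))
d = 2498 (d = 2*(-31)*(-16 - 31) - 416 = 2*(-31)*(-47) - 416 = 2914 - 416 = 2498)
G = 1113/1249 (G = 2226/2498 = 2226*(1/2498) = 1113/1249 ≈ 0.89111)
w(L) = -5132/1249 + L (w(L) = -5 + (L + 1113/1249) = -5 + (1113/1249 + L) = -5132/1249 + L)
-1380419 - w(1291) = -1380419 - (-5132/1249 + 1291) = -1380419 - 1*1607327/1249 = -1380419 - 1607327/1249 = -1725750658/1249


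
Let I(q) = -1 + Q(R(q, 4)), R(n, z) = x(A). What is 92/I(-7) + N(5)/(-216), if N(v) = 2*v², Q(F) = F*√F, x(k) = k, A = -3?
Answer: (-75*√3 + 9961*I)/(108*(-I + 3*√3)) ≈ -3.5172 + 17.073*I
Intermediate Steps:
R(n, z) = -3
Q(F) = F^(3/2)
I(q) = -1 - 3*I*√3 (I(q) = -1 + (-3)^(3/2) = -1 - 3*I*√3)
92/I(-7) + N(5)/(-216) = 92/(-1 - 3*I*√3) + (2*5²)/(-216) = 92/(-1 - 3*I*√3) + (2*25)*(-1/216) = 92/(-1 - 3*I*√3) + 50*(-1/216) = 92/(-1 - 3*I*√3) - 25/108 = -25/108 + 92/(-1 - 3*I*√3)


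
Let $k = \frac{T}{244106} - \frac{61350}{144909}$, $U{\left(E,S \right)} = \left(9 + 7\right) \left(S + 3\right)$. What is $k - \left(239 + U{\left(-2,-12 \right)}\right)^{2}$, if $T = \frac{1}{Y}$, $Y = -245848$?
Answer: $- \frac{26162956659757385503}{2898806581106064} \approx -9025.4$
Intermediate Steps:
$U{\left(E,S \right)} = 48 + 16 S$ ($U{\left(E,S \right)} = 16 \left(3 + S\right) = 48 + 16 S$)
$T = - \frac{1}{245848}$ ($T = \frac{1}{-245848} = - \frac{1}{245848} \approx -4.0676 \cdot 10^{-6}$)
$k = - \frac{1227265275157903}{2898806581106064}$ ($k = - \frac{1}{245848 \cdot 244106} - \frac{61350}{144909} = \left(- \frac{1}{245848}\right) \frac{1}{244106} - \frac{20450}{48303} = - \frac{1}{60012971888} - \frac{20450}{48303} = - \frac{1227265275157903}{2898806581106064} \approx -0.42337$)
$k - \left(239 + U{\left(-2,-12 \right)}\right)^{2} = - \frac{1227265275157903}{2898806581106064} - \left(239 + \left(48 + 16 \left(-12\right)\right)\right)^{2} = - \frac{1227265275157903}{2898806581106064} - \left(239 + \left(48 - 192\right)\right)^{2} = - \frac{1227265275157903}{2898806581106064} - \left(239 - 144\right)^{2} = - \frac{1227265275157903}{2898806581106064} - 95^{2} = - \frac{1227265275157903}{2898806581106064} - 9025 = - \frac{26162956659757385503}{2898806581106064}$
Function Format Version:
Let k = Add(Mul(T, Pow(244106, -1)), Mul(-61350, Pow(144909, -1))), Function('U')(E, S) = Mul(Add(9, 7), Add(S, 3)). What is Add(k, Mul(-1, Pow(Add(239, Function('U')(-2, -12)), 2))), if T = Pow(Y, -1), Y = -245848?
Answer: Rational(-26162956659757385503, 2898806581106064) ≈ -9025.4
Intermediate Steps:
Function('U')(E, S) = Add(48, Mul(16, S)) (Function('U')(E, S) = Mul(16, Add(3, S)) = Add(48, Mul(16, S)))
T = Rational(-1, 245848) (T = Pow(-245848, -1) = Rational(-1, 245848) ≈ -4.0676e-6)
k = Rational(-1227265275157903, 2898806581106064) (k = Add(Mul(Rational(-1, 245848), Pow(244106, -1)), Mul(-61350, Pow(144909, -1))) = Add(Mul(Rational(-1, 245848), Rational(1, 244106)), Mul(-61350, Rational(1, 144909))) = Add(Rational(-1, 60012971888), Rational(-20450, 48303)) = Rational(-1227265275157903, 2898806581106064) ≈ -0.42337)
Add(k, Mul(-1, Pow(Add(239, Function('U')(-2, -12)), 2))) = Add(Rational(-1227265275157903, 2898806581106064), Mul(-1, Pow(Add(239, Add(48, Mul(16, -12))), 2))) = Add(Rational(-1227265275157903, 2898806581106064), Mul(-1, Pow(Add(239, Add(48, -192)), 2))) = Add(Rational(-1227265275157903, 2898806581106064), Mul(-1, Pow(Add(239, -144), 2))) = Add(Rational(-1227265275157903, 2898806581106064), Mul(-1, Pow(95, 2))) = Add(Rational(-1227265275157903, 2898806581106064), Mul(-1, 9025)) = Add(Rational(-1227265275157903, 2898806581106064), -9025) = Rational(-26162956659757385503, 2898806581106064)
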